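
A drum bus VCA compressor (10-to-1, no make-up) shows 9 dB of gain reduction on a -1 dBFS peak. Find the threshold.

Gain reduction = -1 − (-10) = 9 dB; output overshoot = GR / (R − 1) = 9 / 9 = 1 dB.
Threshold = output − output overshoot = -10 − 1 = -11 dBFS.

-11 dBFS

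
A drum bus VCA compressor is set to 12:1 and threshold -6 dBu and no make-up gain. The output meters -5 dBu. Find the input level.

That's 1 dB above the -6 dBu threshold.
Input overshoot = R × output overshoot = 12 dB → input = -6 + 12 = 6 dBu.

6 dBu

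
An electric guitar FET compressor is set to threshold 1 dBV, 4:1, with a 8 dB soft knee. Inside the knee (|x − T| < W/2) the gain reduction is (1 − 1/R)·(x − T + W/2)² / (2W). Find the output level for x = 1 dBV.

0.25 dBV

x − T + W/2 = 1 − 1 + 4 = 4.
GR = (1 − 1/4) × 4² / 16 = 0.75 × 16 / 16 = 0.75 dB.
Output = 1 − 0.75 = 0.25 dBV.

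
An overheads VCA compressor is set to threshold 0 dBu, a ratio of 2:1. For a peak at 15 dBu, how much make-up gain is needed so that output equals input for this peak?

The peak compresses to 0 + 15/2 = 7.5 dBu.
To reach 15 dBu requires 15 − 7.5 = 7.5 dB of make-up.

7.5 dB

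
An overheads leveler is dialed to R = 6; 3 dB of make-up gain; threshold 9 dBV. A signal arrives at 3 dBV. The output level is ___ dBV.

6 dBV

3 dBV is 6 dB below the 9 dBV threshold, so no gain reduction is applied.
Make-up gain adds 3 dB: 3 + 3 = 6 dBV.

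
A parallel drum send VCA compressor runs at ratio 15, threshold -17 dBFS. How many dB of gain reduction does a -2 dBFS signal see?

Overshoot = -2 − (-17) = 15 dB.
At 15:1, output sits 15/15 = 1 dB above threshold.
So the signal is attenuated by 15 − 1 = 14 dB.

14 dB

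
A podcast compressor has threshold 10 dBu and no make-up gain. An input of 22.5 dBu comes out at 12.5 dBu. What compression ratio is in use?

5:1

Input overshoot = 22.5 − 10 = 12.5 dB; output overshoot = 12.5 − 10 = 2.5 dB.
Ratio = 12.5 / 2.5 = 5.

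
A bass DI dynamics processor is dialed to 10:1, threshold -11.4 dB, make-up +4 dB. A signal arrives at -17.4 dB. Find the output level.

-17.4 dB is 6 dB below the -11.4 dB threshold, so no gain reduction is applied.
Make-up gain adds 4 dB: -17.4 + 4 = -13.4 dB.

-13.4 dB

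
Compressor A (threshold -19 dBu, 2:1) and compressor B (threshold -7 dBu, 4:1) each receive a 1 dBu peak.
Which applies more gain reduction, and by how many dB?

A, by 4 dB

A: 20 dB over, compressed to 10 dB over, so 10 dB of GR.
B: 8 dB over, compressed to 2 dB over, so 6 dB of GR.
Difference: 4 dB in favour of A.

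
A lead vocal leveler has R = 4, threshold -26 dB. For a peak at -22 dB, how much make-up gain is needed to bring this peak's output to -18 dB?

Overshoot 4 dB → 4/4 = 1 dB after compression, so the compressed level is -26 + 1 = -25 dB.
Make-up = target − compressed = -18 − (-25) = 7 dB.

7 dB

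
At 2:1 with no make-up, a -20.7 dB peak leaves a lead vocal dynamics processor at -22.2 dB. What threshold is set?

Let T be the threshold. Output overshoot = (input overshoot)/R, so -22.2 − T = (-20.7 − T)/2.
2·(-22.2 − T) = -20.7 − T → 1·T = -44.4 − (-20.7) = -23.7.
T = -23.7/1 = -23.7 dB.

-23.7 dB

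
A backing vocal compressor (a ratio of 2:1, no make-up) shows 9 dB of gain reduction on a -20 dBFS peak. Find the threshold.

-38 dBFS

Gain reduction = -20 − (-29) = 9 dB; output overshoot = GR / (R − 1) = 9 / 1 = 9 dB.
Threshold = output − output overshoot = -29 − 9 = -38 dBFS.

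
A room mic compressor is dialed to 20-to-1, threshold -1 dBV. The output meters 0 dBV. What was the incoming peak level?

That's 1 dB above the -1 dBV threshold.
Before 20:1 compression the overshoot was 1 × 20 = 20 dB, so input = -1 + 20 = 19 dBV.

19 dBV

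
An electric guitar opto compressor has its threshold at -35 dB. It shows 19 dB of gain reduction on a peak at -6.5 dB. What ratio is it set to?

Input overshoot = -6.5 − (-35) = 28.5 dB.
Output overshoot = 28.5 − 19 = 9.5 dB.
Ratio = input overshoot / output overshoot = 28.5 / 9.5 = 3.

3:1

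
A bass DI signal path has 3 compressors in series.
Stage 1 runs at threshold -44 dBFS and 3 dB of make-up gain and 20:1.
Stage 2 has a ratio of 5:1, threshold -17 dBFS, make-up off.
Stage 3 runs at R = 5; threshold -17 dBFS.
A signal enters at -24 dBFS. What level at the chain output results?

Stage 1: overshoot 20 dB → 20/20 = 1 dB → -43 dBFS; +3 dB make-up → -40 dBFS.
Stage 2: -40 dBFS ≤ -17 dBFS, so stage 2 doesn't engage; output -40 dBFS.
Stage 3: -40 dBFS is at or below the -17 dBFS threshold — no compression; output -40 dBFS.

-40 dBFS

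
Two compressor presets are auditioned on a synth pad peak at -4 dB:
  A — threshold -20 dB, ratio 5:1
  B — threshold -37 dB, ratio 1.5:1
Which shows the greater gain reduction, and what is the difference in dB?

A, by 1.8 dB

A: GR = 16 − 16/5 = 12.8 dB.
B: GR = 33 − 33/1.5 = 11 dB.
Difference: 1.8 dB in favour of A.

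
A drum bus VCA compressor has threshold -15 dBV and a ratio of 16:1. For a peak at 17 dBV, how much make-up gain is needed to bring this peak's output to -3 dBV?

Overshoot 32 dB → 32/16 = 2 dB after compression, so the compressed level is -15 + 2 = -13 dBV.
Make-up = target − compressed = -3 − (-13) = 10 dB.

10 dB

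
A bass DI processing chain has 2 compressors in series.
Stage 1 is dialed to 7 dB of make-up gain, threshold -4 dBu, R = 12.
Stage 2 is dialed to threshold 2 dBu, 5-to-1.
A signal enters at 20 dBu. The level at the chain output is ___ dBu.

2.6 dBu

Stage 1: 24 dB above -4 dBu, reduced 12:1 to 2 dB above → -2 dBu; +7 dB make-up → 5 dBu.
Stage 2: 5 dBu is 3 dB over 2 dBu; at 5:1 that becomes 0.6 dB over, giving 2.6 dBu.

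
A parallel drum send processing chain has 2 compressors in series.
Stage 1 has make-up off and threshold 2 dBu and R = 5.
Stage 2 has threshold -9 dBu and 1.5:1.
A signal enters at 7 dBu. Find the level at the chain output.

-1 dBu

Stage 1: 5 dB above 2 dBu, reduced 5:1 to 1 dB above → 3 dBu.
Stage 2: 3 dBu is 12 dB over -9 dBu; at 1.5:1 that becomes 8 dB over, giving -1 dBu.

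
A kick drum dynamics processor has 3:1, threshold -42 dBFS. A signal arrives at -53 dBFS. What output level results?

-53 dBFS is 11 dB below the -42 dBFS threshold, so no gain reduction is applied.
Output = input = -53 dBFS.

-53 dBFS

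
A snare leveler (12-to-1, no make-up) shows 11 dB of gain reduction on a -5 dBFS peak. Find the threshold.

-17 dBFS

Gain reduction = -5 − (-16) = 11 dB; output overshoot = GR / (R − 1) = 11 / 11 = 1 dB.
Threshold = output − output overshoot = -16 − 1 = -17 dBFS.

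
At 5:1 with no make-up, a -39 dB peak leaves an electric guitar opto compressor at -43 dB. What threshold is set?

Input is 5 dB above T (since output overshoot × R = input overshoot: (-43 − T)·5 = -39 − T gives T = -44 dB).
Check: -44 + (-39 − (-44))/5 = -44 + 1 = -43 dB. ✓

-44 dB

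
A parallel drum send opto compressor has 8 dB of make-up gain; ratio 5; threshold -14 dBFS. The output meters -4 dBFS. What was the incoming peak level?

-4 dBFS

Remove make-up: -4 − 8 = -12 dBFS.
Post-compression overshoot = -12 − (-14) = 2 dB.
Undo the ratio: input overshoot = 2 × 5 = 10 dB, giving input = -4 dBFS.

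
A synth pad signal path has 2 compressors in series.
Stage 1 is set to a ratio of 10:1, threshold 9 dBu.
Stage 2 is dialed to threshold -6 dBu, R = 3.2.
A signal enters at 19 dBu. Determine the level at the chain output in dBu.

-1 dBu

Stage 1: overshoot 10 dB → 10/10 = 1 dB → 10 dBu.
Stage 2: overshoot 16 dB → 16/3.2 = 5 dB → -1 dBu.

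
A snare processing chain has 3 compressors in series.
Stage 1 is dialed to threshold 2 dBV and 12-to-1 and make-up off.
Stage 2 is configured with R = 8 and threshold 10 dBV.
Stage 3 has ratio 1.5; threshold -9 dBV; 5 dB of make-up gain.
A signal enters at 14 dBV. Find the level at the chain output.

4 dBV

Stage 1: overshoot 12 dB → 12/12 = 1 dB → 3 dBV.
Stage 2: 3 dBV is at or below the 10 dBV threshold — no compression; output 3 dBV.
Stage 3: overshoot 12 dB → 12/1.5 = 8 dB → -1 dBV; +5 dB make-up → 4 dBV.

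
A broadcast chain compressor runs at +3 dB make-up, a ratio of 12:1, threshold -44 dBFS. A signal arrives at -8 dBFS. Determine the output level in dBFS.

The input is 36 dB above the -44 dBFS threshold.
At 12:1 the overshoot is divided by 12, leaving 3 dB above threshold.
So the level is -44 + 3 = -41 dBFS; make-up adds 3 dB, giving -38 dBFS.

-38 dBFS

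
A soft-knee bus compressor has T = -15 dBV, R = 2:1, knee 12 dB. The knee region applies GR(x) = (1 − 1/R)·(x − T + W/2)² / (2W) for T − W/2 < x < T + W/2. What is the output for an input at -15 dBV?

x − T + W/2 = -15 − (-15) + 6 = 6.
GR = (1 − 1/2) × 6² / 24 = 0.5 × 36 / 24 = 0.75 dB.
Output = -15 − 0.75 = -15.75 dBV.

-15.75 dBV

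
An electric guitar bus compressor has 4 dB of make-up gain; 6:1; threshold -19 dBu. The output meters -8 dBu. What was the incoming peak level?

Remove make-up: -8 − 4 = -12 dBu.
The compressed level sits -12 − (-19) = 7 dB over threshold.
Undo the ratio: input overshoot = 7 × 6 = 42 dB, giving input = 23 dBu.

23 dBu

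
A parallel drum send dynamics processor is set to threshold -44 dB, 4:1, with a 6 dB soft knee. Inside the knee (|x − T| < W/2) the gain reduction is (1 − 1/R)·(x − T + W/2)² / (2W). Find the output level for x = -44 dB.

x − T + W/2 = -44 − (-44) + 3 = 3.
GR = (1 − 1/4) × 3² / 12 = 0.75 × 9 / 12 = 0.5625 dB.
Output = -44 − 0.5625 = -44.5625 dB.

-44.5625 dB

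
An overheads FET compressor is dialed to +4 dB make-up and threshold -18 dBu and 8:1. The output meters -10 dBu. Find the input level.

Stripping the +4 dB make-up gives -14 dBu at the gain stage.
Post-compression overshoot = -14 − (-18) = 4 dB.
Input overshoot = R × output overshoot = 32 dB → input = -18 + 32 = 14 dBu.

14 dBu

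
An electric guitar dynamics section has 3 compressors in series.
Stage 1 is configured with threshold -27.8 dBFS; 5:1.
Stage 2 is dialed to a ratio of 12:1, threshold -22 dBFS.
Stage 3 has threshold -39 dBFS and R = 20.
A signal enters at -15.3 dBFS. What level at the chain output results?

-38.315 dBFS

Stage 1: 12.5 dB above -27.8 dBFS, reduced 5:1 to 2.5 dB above → -25.3 dBFS.
Stage 2: below threshold (-25.3 ≤ -22); passes unchanged; output -25.3 dBFS.
Stage 3: overshoot 13.7 dB → 13.7/20 = 0.685 dB → -38.315 dBFS.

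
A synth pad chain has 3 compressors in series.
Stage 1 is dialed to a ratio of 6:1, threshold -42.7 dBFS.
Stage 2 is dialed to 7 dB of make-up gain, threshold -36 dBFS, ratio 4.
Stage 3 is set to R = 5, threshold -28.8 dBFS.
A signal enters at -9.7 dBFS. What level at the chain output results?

Stage 1: overshoot 33 dB → 33/6 = 5.5 dB → -37.2 dBFS.
Stage 2: -37.2 dBFS ≤ -36 dBFS, so stage 2 doesn't engage; make-up brings it to -30.2 dBFS.
Stage 3: below threshold (-30.2 ≤ -28.8); passes unchanged; output -30.2 dBFS.

-30.2 dBFS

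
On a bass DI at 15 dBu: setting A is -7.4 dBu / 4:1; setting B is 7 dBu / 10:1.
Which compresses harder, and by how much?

A: GR = 22.4 − 22.4/4 = 16.8 dB.
B: GR = 8 − 8/10 = 7.2 dB.
A applies 9.6 dB more gain reduction.

A, by 9.6 dB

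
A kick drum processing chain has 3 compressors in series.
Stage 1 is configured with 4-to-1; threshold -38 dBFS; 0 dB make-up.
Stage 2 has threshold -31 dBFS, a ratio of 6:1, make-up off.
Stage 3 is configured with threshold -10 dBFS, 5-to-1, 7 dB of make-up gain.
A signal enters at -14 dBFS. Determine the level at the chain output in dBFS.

-25 dBFS

Stage 1: overshoot 24 dB → 24/4 = 6 dB → -32 dBFS.
Stage 2: -32 dBFS is at or below the -31 dBFS threshold — no compression; output -32 dBFS.
Stage 3: -32 dBFS is at or below the -10 dBFS threshold — no compression; make-up brings it to -25 dBFS.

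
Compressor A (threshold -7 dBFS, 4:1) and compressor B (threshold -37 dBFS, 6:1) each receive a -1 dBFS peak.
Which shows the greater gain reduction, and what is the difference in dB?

B, by 25.5 dB

A: GR = 6 − 6/4 = 4.5 dB.
B: GR = 36 − 36/6 = 30 dB.
Difference: 25.5 dB in favour of B.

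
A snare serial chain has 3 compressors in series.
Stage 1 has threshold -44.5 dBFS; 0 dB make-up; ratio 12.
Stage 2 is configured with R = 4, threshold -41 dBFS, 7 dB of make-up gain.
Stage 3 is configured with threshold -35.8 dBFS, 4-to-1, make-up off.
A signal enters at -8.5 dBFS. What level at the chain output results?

-35.475 dBFS

Stage 1: 36 dB above -44.5 dBFS, reduced 12:1 to 3 dB above → -41.5 dBFS.
Stage 2: below threshold (-41.5 ≤ -41); passes unchanged; make-up brings it to -34.5 dBFS.
Stage 3: overshoot 1.3 dB → 1.3/4 = 0.325 dB → -35.475 dBFS.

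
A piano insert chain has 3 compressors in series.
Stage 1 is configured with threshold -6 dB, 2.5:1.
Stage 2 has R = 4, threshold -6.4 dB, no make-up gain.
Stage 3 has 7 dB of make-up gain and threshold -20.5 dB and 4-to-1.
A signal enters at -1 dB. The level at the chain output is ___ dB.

-9.825 dB

Stage 1: 5 dB above -6 dB, reduced 2.5:1 to 2 dB above → -4 dB.
Stage 2: -4 dB is 2.4 dB over -6.4 dB; at 4:1 that becomes 0.6 dB over, giving -5.8 dB.
Stage 3: -5.8 dB is 14.7 dB over -20.5 dB; at 4:1 that becomes 3.675 dB over, giving -16.825 dB; +7 dB make-up → -9.825 dB.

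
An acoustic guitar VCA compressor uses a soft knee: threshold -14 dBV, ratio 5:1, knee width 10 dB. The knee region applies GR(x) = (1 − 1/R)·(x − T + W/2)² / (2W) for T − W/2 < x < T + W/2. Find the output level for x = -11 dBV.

x − T + W/2 = -11 − (-14) + 5 = 8.
GR = (1 − 1/5) × 8² / 20 = 0.8 × 64 / 20 = 2.56 dB.
Output = -11 − 2.56 = -13.56 dBV.

-13.56 dBV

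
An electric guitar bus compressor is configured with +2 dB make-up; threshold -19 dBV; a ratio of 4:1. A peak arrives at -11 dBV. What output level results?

-15 dBV

-11 dBV sits 8 dB over threshold.
At 4:1 the overshoot is divided by 4, leaving 2 dB above threshold.
That puts the output at -17 dBV; make-up adds 2 dB, giving -15 dBV.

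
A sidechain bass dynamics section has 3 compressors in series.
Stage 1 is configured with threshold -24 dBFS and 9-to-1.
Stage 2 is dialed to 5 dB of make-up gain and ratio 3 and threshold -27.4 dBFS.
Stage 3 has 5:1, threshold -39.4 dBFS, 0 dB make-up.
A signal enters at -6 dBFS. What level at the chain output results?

-35.64 dBFS

Stage 1: overshoot 18 dB → 18/9 = 2 dB → -22 dBFS.
Stage 2: -22 dBFS is 5.4 dB over -27.4 dBFS; at 3:1 that becomes 1.8 dB over, giving -25.6 dBFS; +5 dB make-up → -20.6 dBFS.
Stage 3: -20.6 dBFS is 18.8 dB over -39.4 dBFS; at 5:1 that becomes 3.76 dB over, giving -35.64 dBFS.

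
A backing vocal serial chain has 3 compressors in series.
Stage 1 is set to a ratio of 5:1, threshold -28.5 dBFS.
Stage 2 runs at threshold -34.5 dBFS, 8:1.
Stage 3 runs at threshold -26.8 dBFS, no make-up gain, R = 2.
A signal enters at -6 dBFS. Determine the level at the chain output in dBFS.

-33.1875 dBFS

Stage 1: -6 dBFS is 22.5 dB over -28.5 dBFS; at 5:1 that becomes 4.5 dB over, giving -24 dBFS.
Stage 2: -24 dBFS is 10.5 dB over -34.5 dBFS; at 8:1 that becomes 1.3125 dB over, giving -33.1875 dBFS.
Stage 3: -33.1875 dBFS is at or below the -26.8 dBFS threshold — no compression; output -33.1875 dBFS.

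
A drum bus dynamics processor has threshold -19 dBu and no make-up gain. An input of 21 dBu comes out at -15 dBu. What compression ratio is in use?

10:1

Input overshoot = 21 − (-19) = 40 dB; output overshoot = -15 − (-19) = 4 dB.
Ratio = 40 / 4 = 10.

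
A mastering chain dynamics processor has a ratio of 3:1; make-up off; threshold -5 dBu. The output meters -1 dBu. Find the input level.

7 dBu

That's 4 dB above the -5 dBu threshold.
Input overshoot = R × output overshoot = 12 dB → input = -5 + 12 = 7 dBu.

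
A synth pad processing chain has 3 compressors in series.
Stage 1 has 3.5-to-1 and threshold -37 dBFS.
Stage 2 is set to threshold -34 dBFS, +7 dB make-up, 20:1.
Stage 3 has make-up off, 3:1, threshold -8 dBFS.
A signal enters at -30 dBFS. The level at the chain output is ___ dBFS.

Stage 1: -30 dBFS is 7 dB over -37 dBFS; at 3.5:1 that becomes 2 dB over, giving -35 dBFS.
Stage 2: -35 dBFS is at or below the -34 dBFS threshold — no compression; make-up brings it to -28 dBFS.
Stage 3: -28 dBFS is at or below the -8 dBFS threshold — no compression; output -28 dBFS.

-28 dBFS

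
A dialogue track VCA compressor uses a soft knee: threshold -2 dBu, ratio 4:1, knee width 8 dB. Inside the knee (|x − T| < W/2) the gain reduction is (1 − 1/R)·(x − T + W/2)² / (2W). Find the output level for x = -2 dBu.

-2.75 dBu

x − T + W/2 = -2 − (-2) + 4 = 4.
GR = (1 − 1/4) × 4² / 16 = 0.75 × 16 / 16 = 0.75 dB.
Output = -2 − 0.75 = -2.75 dBu.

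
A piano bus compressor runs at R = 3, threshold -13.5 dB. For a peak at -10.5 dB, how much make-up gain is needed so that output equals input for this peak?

Without make-up, output = threshold + overshoot/3 = -13.5 + 1 = -12.5 dB.
Gap to target: 2 dB.

2 dB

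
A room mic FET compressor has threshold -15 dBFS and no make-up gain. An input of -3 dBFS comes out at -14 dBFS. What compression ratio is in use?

Input overshoot = -3 − (-15) = 12 dB; output overshoot = -14 − (-15) = 1 dB.
Ratio = 12 / 1 = 12.

12:1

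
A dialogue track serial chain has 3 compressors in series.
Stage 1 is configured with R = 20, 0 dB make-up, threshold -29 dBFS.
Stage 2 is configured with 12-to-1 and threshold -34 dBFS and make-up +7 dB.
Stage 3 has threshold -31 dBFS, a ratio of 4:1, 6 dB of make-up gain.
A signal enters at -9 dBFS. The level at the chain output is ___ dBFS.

Stage 1: 20 dB above -29 dBFS, reduced 20:1 to 1 dB above → -28 dBFS.
Stage 2: overshoot 6 dB → 6/12 = 0.5 dB → -33.5 dBFS; +7 dB make-up → -26.5 dBFS.
Stage 3: 4.5 dB above -31 dBFS, reduced 4:1 to 1.125 dB above → -29.875 dBFS; +6 dB make-up → -23.875 dBFS.

-23.875 dBFS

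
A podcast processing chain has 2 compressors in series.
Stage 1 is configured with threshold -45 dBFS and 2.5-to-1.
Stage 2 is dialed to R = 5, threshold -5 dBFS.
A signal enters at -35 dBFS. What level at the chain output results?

-41 dBFS

Stage 1: -35 dBFS is 10 dB over -45 dBFS; at 2.5:1 that becomes 4 dB over, giving -41 dBFS.
Stage 2: below threshold (-41 ≤ -5); passes unchanged; output -41 dBFS.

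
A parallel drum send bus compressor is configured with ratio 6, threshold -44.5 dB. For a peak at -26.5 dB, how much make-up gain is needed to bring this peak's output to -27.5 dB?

14 dB

Without make-up, output = threshold + overshoot/6 = -44.5 + 3 = -41.5 dB.
Gap to target: 14 dB.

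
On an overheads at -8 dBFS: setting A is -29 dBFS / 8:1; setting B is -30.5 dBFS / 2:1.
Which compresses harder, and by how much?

A, by 7.125 dB

A: GR = 21 − 21/8 = 18.375 dB.
B: GR = 22.5 − 22.5/2 = 11.25 dB.
Difference: 7.125 dB in favour of A.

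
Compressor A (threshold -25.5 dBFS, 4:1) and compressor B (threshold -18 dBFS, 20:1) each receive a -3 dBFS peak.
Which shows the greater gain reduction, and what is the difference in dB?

A: overshoot 22.5 dB → output overshoot 5.625 dB → GR 16.875 dB.
B: overshoot 15 dB → output overshoot 0.75 dB → GR 14.25 dB.
A applies 2.625 dB more gain reduction.

A, by 2.625 dB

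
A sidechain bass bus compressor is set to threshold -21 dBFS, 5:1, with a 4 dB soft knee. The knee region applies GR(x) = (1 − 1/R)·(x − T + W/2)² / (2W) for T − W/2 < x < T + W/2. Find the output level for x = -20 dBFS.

x − T + W/2 = -20 − (-21) + 2 = 3.
GR = (1 − 1/5) × 3² / 8 = 0.8 × 9 / 8 = 0.9 dB.
Output = -20 − 0.9 = -20.9 dBFS.

-20.9 dBFS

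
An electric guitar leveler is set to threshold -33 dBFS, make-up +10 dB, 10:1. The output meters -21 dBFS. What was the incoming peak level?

Stripping the +10 dB make-up gives -31 dBFS at the gain stage.
Post-compression overshoot = -31 − (-33) = 2 dB.
Before 10:1 compression the overshoot was 2 × 10 = 20 dB, so input = -33 + 20 = -13 dBFS.

-13 dBFS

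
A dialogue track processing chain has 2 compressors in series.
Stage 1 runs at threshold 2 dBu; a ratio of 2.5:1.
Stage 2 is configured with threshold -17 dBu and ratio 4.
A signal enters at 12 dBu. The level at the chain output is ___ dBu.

Stage 1: overshoot 10 dB → 10/2.5 = 4 dB → 6 dBu.
Stage 2: 6 dBu is 23 dB over -17 dBu; at 4:1 that becomes 5.75 dB over, giving -11.25 dBu.

-11.25 dBu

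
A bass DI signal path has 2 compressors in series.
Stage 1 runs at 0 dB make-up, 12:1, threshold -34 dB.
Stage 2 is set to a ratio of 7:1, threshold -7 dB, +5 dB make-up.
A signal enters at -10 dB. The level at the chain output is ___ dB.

-27 dB

Stage 1: 24 dB above -34 dB, reduced 12:1 to 2 dB above → -32 dB.
Stage 2: below threshold (-32 ≤ -7); passes unchanged; make-up brings it to -27 dB.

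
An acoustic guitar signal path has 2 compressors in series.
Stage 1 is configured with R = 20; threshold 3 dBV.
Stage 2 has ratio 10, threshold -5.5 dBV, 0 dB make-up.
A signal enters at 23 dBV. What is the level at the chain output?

Stage 1: overshoot 20 dB → 20/20 = 1 dB → 4 dBV.
Stage 2: overshoot 9.5 dB → 9.5/10 = 0.95 dB → -4.55 dBV.

-4.55 dBV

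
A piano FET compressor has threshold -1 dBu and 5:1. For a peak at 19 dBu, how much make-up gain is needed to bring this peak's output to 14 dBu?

11 dB

Overshoot 20 dB → 20/5 = 4 dB after compression, so the compressed level is -1 + 4 = 3 dBu.
Make-up = target − compressed = 14 − 3 = 11 dB.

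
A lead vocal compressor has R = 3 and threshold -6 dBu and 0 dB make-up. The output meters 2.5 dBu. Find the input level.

19.5 dBu

That's 8.5 dB above the -6 dBu threshold.
Undo the ratio: input overshoot = 8.5 × 3 = 25.5 dB, giving input = 19.5 dBu.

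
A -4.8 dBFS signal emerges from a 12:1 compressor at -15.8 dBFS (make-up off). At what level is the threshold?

Input is 12 dB above T (since output overshoot × R = input overshoot: (-15.8 − T)·12 = -4.8 − T gives T = -16.8 dBFS).
Check: -16.8 + (-4.8 − (-16.8))/12 = -16.8 + 1 = -15.8 dBFS. ✓

-16.8 dBFS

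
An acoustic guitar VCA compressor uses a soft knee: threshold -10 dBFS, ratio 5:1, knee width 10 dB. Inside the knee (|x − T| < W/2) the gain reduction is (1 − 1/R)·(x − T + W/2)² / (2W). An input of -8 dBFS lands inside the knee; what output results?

x − T + W/2 = -8 − (-10) + 5 = 7.
GR = (1 − 1/5) × 7² / 20 = 0.8 × 49 / 20 = 1.96 dB.
Output = -8 − 1.96 = -9.96 dBFS.

-9.96 dBFS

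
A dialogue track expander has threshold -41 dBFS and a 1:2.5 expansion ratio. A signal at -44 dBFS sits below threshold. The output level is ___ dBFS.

-48.5 dBFS

Undershoot = (-41) − (-44) = 3 dB.
At 1:2.5, that expands to 7.5 dB under threshold.
Output = -41 − 7.5 = -48.5 dBFS.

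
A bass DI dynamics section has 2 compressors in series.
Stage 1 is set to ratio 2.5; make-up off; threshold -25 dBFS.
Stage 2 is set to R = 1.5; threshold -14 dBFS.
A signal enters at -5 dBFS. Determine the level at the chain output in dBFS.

-17 dBFS

Stage 1: 20 dB above -25 dBFS, reduced 2.5:1 to 8 dB above → -17 dBFS.
Stage 2: -17 dBFS is at or below the -14 dBFS threshold — no compression; output -17 dBFS.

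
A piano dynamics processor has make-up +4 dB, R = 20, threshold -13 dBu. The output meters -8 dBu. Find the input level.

7 dBu

Before make-up, the level was -8 − 4 = -12 dBu.
That's 1 dB above the -13 dBu threshold.
Input overshoot = R × output overshoot = 20 dB → input = -13 + 20 = 7 dBu.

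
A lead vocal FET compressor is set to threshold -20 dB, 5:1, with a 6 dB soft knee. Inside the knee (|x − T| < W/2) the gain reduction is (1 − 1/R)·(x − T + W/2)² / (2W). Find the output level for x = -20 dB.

-20.6 dB

x − T + W/2 = -20 − (-20) + 3 = 3.
GR = (1 − 1/5) × 3² / 12 = 0.8 × 9 / 12 = 0.6 dB.
Output = -20 − 0.6 = -20.6 dB.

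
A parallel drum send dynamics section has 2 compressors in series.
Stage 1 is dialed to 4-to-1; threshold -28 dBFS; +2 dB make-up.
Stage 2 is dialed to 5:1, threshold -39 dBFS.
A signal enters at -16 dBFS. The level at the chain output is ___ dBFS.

Stage 1: overshoot 12 dB → 12/4 = 3 dB → -25 dBFS; +2 dB make-up → -23 dBFS.
Stage 2: overshoot 16 dB → 16/5 = 3.2 dB → -35.8 dBFS.

-35.8 dBFS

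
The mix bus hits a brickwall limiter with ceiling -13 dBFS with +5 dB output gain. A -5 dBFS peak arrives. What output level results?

At ∞:1, everything above -13 dBFS is held at the ceiling.
Output gain then adds 5 dB: -13 + 5 = -8 dBFS.

-8 dBFS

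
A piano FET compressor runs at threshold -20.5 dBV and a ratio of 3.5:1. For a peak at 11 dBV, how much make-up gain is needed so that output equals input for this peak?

Without make-up, output = threshold + overshoot/3.5 = -20.5 + 9 = -11.5 dBV.
Gap to target: 22.5 dB.

22.5 dB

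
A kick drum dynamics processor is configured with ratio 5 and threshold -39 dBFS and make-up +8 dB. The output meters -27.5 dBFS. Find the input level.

Stripping the +8 dB make-up gives -35.5 dBFS at the gain stage.
The compressed level sits -35.5 − (-39) = 3.5 dB over threshold.
Before 5:1 compression the overshoot was 3.5 × 5 = 17.5 dB, so input = -39 + 17.5 = -21.5 dBFS.

-21.5 dBFS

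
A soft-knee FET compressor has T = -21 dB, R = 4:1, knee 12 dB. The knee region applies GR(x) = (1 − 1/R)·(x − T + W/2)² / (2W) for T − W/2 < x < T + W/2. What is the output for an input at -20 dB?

-21.53125 dB

x − T + W/2 = -20 − (-21) + 6 = 7.
GR = (1 − 1/4) × 7² / 24 = 0.75 × 49 / 24 = 1.53125 dB.
Output = -20 − 1.53125 = -21.53125 dB.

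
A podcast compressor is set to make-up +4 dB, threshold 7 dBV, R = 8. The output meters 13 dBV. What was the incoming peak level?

Stripping the +4 dB make-up gives 9 dBV at the gain stage.
That's 2 dB above the 7 dBV threshold.
Input overshoot = R × output overshoot = 16 dB → input = 7 + 16 = 23 dBV.

23 dBV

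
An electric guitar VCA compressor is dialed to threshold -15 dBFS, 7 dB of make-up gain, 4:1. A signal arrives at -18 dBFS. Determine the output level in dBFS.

-18 dBFS is 3 dB below the -15 dBFS threshold, so no gain reduction is applied.
Make-up gain adds 7 dB: -18 + 7 = -11 dBFS.

-11 dBFS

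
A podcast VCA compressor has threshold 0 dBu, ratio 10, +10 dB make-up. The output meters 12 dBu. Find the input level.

20 dBu

Before make-up, the level was 12 − 10 = 2 dBu.
That's 2 dB above the 0 dBu threshold.
Before 10:1 compression the overshoot was 2 × 10 = 20 dB, so input = 0 + 20 = 20 dBu.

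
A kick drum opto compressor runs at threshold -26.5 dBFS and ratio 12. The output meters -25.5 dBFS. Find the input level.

That's 1 dB above the -26.5 dBFS threshold.
Before 12:1 compression the overshoot was 1 × 12 = 12 dB, so input = -26.5 + 12 = -14.5 dBFS.

-14.5 dBFS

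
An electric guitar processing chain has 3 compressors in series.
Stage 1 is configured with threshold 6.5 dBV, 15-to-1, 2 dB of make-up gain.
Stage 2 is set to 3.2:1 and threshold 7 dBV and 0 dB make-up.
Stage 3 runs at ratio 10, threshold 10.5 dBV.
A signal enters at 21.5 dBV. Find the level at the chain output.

7.78125 dBV

Stage 1: 21.5 dBV is 15 dB over 6.5 dBV; at 15:1 that becomes 1 dB over, giving 7.5 dBV; +2 dB make-up → 9.5 dBV.
Stage 2: overshoot 2.5 dB → 2.5/3.2 = 0.78125 dB → 7.78125 dBV.
Stage 3: 7.78125 dBV ≤ 10.5 dBV, so stage 3 doesn't engage; output 7.78125 dBV.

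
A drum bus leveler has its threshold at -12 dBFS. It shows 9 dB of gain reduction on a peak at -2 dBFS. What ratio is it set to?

Input overshoot = -2 − (-12) = 10 dB.
Output overshoot = 10 − 9 = 1 dB.
Ratio = input overshoot / output overshoot = 10 / 1 = 10.

10:1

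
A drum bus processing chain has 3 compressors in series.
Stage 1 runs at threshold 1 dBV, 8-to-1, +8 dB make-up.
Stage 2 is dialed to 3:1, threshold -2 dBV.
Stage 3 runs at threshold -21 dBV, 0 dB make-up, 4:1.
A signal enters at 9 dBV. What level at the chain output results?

Stage 1: 8 dB above 1 dBV, reduced 8:1 to 1 dB above → 2 dBV; +8 dB make-up → 10 dBV.
Stage 2: overshoot 12 dB → 12/3 = 4 dB → 2 dBV.
Stage 3: 2 dBV is 23 dB over -21 dBV; at 4:1 that becomes 5.75 dB over, giving -15.25 dBV.

-15.25 dBV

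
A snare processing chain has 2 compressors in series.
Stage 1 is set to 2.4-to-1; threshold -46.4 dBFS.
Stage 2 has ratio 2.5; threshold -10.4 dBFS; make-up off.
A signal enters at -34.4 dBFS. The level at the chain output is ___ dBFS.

-41.4 dBFS

Stage 1: -34.4 dBFS is 12 dB over -46.4 dBFS; at 2.4:1 that becomes 5 dB over, giving -41.4 dBFS.
Stage 2: below threshold (-41.4 ≤ -10.4); passes unchanged; output -41.4 dBFS.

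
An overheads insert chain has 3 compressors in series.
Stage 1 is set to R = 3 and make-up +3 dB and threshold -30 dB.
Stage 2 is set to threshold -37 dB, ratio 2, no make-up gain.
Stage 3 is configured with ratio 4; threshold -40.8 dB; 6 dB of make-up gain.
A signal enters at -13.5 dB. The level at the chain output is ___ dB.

Stage 1: -13.5 dB is 16.5 dB over -30 dB; at 3:1 that becomes 5.5 dB over, giving -24.5 dB; +3 dB make-up → -21.5 dB.
Stage 2: -21.5 dB is 15.5 dB over -37 dB; at 2:1 that becomes 7.75 dB over, giving -29.25 dB.
Stage 3: 11.55 dB above -40.8 dB, reduced 4:1 to 2.8875 dB above → -37.9125 dB; +6 dB make-up → -31.9125 dB.

-31.9125 dB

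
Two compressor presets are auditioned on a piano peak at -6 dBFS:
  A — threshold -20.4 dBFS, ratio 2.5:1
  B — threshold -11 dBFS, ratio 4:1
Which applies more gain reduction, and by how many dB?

A, by 4.89 dB

A: overshoot 14.4 dB → output overshoot 5.76 dB → GR 8.64 dB.
B: overshoot 5 dB → output overshoot 1.25 dB → GR 3.75 dB.
A applies 4.89 dB more gain reduction.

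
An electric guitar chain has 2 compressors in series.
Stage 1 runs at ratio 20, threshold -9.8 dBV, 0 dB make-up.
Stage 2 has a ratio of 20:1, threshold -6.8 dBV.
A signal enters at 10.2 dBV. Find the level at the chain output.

Stage 1: 10.2 dBV is 20 dB over -9.8 dBV; at 20:1 that becomes 1 dB over, giving -8.8 dBV.
Stage 2: -8.8 dBV is at or below the -6.8 dBV threshold — no compression; output -8.8 dBV.

-8.8 dBV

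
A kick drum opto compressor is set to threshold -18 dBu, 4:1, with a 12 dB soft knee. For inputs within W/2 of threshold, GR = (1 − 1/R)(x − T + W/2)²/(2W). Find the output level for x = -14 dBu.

x − T + W/2 = -14 − (-18) + 6 = 10.
GR = (1 − 1/4) × 10² / 24 = 0.75 × 100 / 24 = 3.125 dB.
Output = -14 − 3.125 = -17.125 dBu.

-17.125 dBu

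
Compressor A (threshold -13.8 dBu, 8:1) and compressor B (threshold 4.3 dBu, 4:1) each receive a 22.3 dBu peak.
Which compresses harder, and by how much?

A, by 18.0875 dB

A: GR = 36.1 − 36.1/8 = 31.5875 dB.
B: GR = 18 − 18/4 = 13.5 dB.
A applies 18.0875 dB more gain reduction.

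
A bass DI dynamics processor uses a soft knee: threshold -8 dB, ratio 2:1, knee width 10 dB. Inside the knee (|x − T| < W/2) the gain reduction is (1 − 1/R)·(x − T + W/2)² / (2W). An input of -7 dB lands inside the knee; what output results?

x − T + W/2 = -7 − (-8) + 5 = 6.
GR = (1 − 1/2) × 6² / 20 = 0.5 × 36 / 20 = 0.9 dB.
Output = -7 − 0.9 = -7.9 dB.

-7.9 dB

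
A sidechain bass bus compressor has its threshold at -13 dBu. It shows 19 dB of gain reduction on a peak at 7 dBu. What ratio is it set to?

Input overshoot = 7 − (-13) = 20 dB.
Output overshoot = 20 − 19 = 1 dB.
Ratio = input overshoot / output overshoot = 20 / 1 = 20.

20:1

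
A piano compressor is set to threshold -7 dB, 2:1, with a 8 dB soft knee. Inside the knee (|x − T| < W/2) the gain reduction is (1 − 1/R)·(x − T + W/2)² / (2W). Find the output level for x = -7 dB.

x − T + W/2 = -7 − (-7) + 4 = 4.
GR = (1 − 1/2) × 4² / 16 = 0.5 × 16 / 16 = 0.5 dB.
Output = -7 − 0.5 = -7.5 dB.

-7.5 dB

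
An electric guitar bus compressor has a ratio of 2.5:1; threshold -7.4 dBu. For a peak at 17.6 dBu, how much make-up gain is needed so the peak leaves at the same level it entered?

Overshoot 25 dB → 25/2.5 = 10 dB after compression, so the compressed level is -7.4 + 10 = 2.6 dBu.
Make-up = target − compressed = 17.6 − 2.6 = 15 dB.

15 dB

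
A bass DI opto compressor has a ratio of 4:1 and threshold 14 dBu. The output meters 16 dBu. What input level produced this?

22 dBu

That's 2 dB above the 14 dBu threshold.
Input overshoot = R × output overshoot = 8 dB → input = 14 + 8 = 22 dBu.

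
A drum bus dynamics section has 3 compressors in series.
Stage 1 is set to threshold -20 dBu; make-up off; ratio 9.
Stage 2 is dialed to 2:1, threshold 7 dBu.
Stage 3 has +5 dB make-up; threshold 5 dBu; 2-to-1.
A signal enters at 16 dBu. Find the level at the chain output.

-11 dBu

Stage 1: overshoot 36 dB → 36/9 = 4 dB → -16 dBu.
Stage 2: below threshold (-16 ≤ 7); passes unchanged; output -16 dBu.
Stage 3: -16 dBu ≤ 5 dBu, so stage 3 doesn't engage; make-up brings it to -11 dBu.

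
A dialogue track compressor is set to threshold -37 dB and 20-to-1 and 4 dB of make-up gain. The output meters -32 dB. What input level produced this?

-17 dB

Remove make-up: -32 − 4 = -36 dB.
Post-compression overshoot = -36 − (-37) = 1 dB.
Input overshoot = R × output overshoot = 20 dB → input = -37 + 20 = -17 dB.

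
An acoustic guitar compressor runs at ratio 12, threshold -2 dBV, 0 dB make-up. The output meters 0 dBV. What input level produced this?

That's 2 dB above the -2 dBV threshold.
Undo the ratio: input overshoot = 2 × 12 = 24 dB, giving input = 22 dBV.

22 dBV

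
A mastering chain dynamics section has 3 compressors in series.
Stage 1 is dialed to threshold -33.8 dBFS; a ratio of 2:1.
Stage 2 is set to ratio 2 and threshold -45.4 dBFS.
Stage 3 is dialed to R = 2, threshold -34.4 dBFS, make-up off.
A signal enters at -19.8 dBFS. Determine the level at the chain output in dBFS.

-36.1 dBFS

Stage 1: 14 dB above -33.8 dBFS, reduced 2:1 to 7 dB above → -26.8 dBFS.
Stage 2: 18.6 dB above -45.4 dBFS, reduced 2:1 to 9.3 dB above → -36.1 dBFS.
Stage 3: -36.1 dBFS is at or below the -34.4 dBFS threshold — no compression; output -36.1 dBFS.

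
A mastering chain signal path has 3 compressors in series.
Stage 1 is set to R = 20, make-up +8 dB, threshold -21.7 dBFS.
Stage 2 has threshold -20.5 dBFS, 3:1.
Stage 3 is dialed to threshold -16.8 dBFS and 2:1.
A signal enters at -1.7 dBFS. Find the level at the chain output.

Stage 1: -1.7 dBFS is 20 dB over -21.7 dBFS; at 20:1 that becomes 1 dB over, giving -20.7 dBFS; +8 dB make-up → -12.7 dBFS.
Stage 2: overshoot 7.8 dB → 7.8/3 = 2.6 dB → -17.9 dBFS.
Stage 3: -17.9 dBFS is at or below the -16.8 dBFS threshold — no compression; output -17.9 dBFS.

-17.9 dBFS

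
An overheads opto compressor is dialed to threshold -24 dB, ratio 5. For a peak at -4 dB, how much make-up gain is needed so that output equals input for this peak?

The peak compresses to -24 + 20/5 = -20 dB.
To reach -4 dB requires -4 − (-20) = 16 dB of make-up.

16 dB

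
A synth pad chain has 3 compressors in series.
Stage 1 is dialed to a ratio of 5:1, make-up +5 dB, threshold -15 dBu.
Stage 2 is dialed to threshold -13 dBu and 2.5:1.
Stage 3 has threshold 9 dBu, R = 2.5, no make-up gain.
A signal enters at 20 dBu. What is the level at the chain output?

Stage 1: 20 dBu is 35 dB over -15 dBu; at 5:1 that becomes 7 dB over, giving -8 dBu; +5 dB make-up → -3 dBu.
Stage 2: overshoot 10 dB → 10/2.5 = 4 dB → -9 dBu.
Stage 3: -9 dBu ≤ 9 dBu, so stage 3 doesn't engage; output -9 dBu.

-9 dBu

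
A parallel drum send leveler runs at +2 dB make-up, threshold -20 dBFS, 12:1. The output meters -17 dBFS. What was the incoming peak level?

-8 dBFS

Before make-up, the level was -17 − 2 = -19 dBFS.
That's 1 dB above the -20 dBFS threshold.
Undo the ratio: input overshoot = 1 × 12 = 12 dB, giving input = -8 dBFS.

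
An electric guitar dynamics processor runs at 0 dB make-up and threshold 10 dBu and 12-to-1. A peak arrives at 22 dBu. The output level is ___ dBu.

The input is 12 dB above the 10 dBu threshold.
The 12 dB excess becomes 1 dB after 12:1 reduction.
So the level is 10 + 1 = 11 dBu.

11 dBu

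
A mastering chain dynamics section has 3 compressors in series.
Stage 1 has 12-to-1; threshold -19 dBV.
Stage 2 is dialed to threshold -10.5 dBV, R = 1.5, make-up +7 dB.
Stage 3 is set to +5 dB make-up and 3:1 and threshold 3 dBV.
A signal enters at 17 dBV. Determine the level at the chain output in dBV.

-4 dBV

Stage 1: 36 dB above -19 dBV, reduced 12:1 to 3 dB above → -16 dBV.
Stage 2: -16 dBV is at or below the -10.5 dBV threshold — no compression; make-up brings it to -9 dBV.
Stage 3: -9 dBV ≤ 3 dBV, so stage 3 doesn't engage; make-up brings it to -4 dBV.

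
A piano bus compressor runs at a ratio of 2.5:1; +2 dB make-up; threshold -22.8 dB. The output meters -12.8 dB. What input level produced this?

Stripping the +2 dB make-up gives -14.8 dB at the gain stage.
The compressed level sits -14.8 − (-22.8) = 8 dB over threshold.
Undo the ratio: input overshoot = 8 × 2.5 = 20 dB, giving input = -2.8 dB.

-2.8 dB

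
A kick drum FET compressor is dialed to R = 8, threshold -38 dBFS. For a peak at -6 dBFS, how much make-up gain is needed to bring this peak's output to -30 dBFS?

4 dB

Without make-up, output = threshold + overshoot/8 = -38 + 4 = -34 dBFS.
Gap to target: 4 dB.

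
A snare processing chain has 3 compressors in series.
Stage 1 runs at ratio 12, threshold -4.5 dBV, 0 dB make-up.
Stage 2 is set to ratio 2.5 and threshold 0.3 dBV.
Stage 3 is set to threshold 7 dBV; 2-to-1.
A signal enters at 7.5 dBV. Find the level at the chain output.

-3.5 dBV

Stage 1: 7.5 dBV is 12 dB over -4.5 dBV; at 12:1 that becomes 1 dB over, giving -3.5 dBV.
Stage 2: -3.5 dBV ≤ 0.3 dBV, so stage 2 doesn't engage; output -3.5 dBV.
Stage 3: below threshold (-3.5 ≤ 7); passes unchanged; output -3.5 dBV.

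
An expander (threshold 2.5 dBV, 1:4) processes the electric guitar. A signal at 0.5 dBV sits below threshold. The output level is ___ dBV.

Undershoot = 2.5 − 0.5 = 2 dB.
At 1:4, that expands to 8 dB under threshold.
Output = 2.5 − 8 = -5.5 dBV.

-5.5 dBV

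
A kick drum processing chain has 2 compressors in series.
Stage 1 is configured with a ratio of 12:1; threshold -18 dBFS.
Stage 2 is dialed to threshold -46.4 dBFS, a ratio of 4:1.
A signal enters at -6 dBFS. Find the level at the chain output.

Stage 1: overshoot 12 dB → 12/12 = 1 dB → -17 dBFS.
Stage 2: overshoot 29.4 dB → 29.4/4 = 7.35 dB → -39.05 dBFS.

-39.05 dBFS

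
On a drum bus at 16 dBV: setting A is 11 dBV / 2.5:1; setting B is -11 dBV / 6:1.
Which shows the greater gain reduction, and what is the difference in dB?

B, by 19.5 dB

A: 5 dB over, compressed to 2 dB over, so 3 dB of GR.
B: 27 dB over, compressed to 4.5 dB over, so 22.5 dB of GR.
B reduces 19.5 dB more.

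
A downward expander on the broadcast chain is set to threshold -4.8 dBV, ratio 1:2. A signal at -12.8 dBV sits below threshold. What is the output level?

-20.8 dBV

The input is 8 dB below the -4.8 dBV threshold.
A 1:2 expander multiplies undershoot by 2: 8 × 2 = 16 dB below threshold.
Output = -4.8 − 16 = -20.8 dBV.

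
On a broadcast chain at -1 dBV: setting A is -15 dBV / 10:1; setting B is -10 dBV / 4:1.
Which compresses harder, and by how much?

A, by 5.85 dB

A: GR = 14 − 14/10 = 12.6 dB.
B: GR = 9 − 9/4 = 6.75 dB.
Difference: 5.85 dB in favour of A.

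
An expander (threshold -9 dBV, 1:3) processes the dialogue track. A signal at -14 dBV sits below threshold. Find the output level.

Undershoot = (-9) − (-14) = 5 dB.
At 1:3, that expands to 15 dB under threshold.
Output = -9 − 15 = -24 dBV.

-24 dBV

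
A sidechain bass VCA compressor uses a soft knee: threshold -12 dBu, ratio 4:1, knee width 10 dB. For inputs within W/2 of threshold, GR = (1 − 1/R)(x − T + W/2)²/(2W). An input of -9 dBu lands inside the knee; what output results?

x − T + W/2 = -9 − (-12) + 5 = 8.
GR = (1 − 1/4) × 8² / 20 = 0.75 × 64 / 20 = 2.4 dB.
Output = -9 − 2.4 = -11.4 dBu.

-11.4 dBu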